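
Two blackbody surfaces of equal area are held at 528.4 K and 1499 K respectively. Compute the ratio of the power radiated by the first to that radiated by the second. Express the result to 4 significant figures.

With equal areas, P₁/P₂ = (T₁/T₂)⁴ = (528.4/1499)⁴ = 0.01544.

P₁/P₂ ≈ 0.01544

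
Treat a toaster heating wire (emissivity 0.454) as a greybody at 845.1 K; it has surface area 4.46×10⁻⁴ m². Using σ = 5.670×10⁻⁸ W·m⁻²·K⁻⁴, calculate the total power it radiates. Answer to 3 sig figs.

P ≈ 5.86 W

Area A = 4.46×10⁻⁴ m².
P = εσAT⁴ = 0.454 × 5.670×10⁻⁸ × 4.46×10⁻⁴ × (845.1)⁴ = 5.86 W.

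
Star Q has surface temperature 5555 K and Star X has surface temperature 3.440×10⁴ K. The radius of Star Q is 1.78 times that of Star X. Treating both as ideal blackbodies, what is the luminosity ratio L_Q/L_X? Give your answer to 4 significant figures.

L ∝ R²T⁴, so L_Q/L_X = (R_Q/R_X)²(T_Q/T_X)⁴ = (1.78)² × (5555/3.440×10⁴)⁴ = 3.1684 × 6.79990×10⁻⁴ = 2.154×10⁻³.

L_Q/L_X ≈ 2.154×10⁻³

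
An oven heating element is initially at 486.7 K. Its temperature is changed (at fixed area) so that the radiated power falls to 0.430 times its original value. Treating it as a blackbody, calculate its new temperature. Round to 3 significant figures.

P ∝ T⁴, so T₂/T₁ = (P₂/P₁)^(1/4) = (0.430)^(1/4) = 0.809780.
T₂ = 486.7 × 0.809780 = 394 K.

T₂ ≈ 394 K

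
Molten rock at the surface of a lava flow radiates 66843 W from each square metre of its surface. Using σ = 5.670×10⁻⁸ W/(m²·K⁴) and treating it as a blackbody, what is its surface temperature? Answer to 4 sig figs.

T ≈ 1042 K

I = σT⁴, so T = (I/σ)^(1/4) = (66843/(5.670×10⁻⁸))^(1/4) = 1042 K.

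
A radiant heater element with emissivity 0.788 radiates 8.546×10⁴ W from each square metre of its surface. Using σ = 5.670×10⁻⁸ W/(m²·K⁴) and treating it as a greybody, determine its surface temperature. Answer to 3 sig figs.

I = εσT⁴, so T = (I/εσ)^(1/4) = (8.546×10⁴/(0.788×5.670×10⁻⁸))^(1/4) = 1.18×10³ K.

T ≈ 1.18×10³ K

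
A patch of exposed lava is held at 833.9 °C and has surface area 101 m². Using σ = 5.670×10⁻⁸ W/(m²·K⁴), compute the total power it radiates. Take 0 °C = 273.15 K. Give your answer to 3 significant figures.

T = 833.9 °C + 273.15 = 1107.05 K.
Area A = 101 m².
P = σAT⁴ = 5.670×10⁻⁸ × 101 × (1107.05)⁴ = 8.60×10⁶ W.

P ≈ 8.60×10⁶ W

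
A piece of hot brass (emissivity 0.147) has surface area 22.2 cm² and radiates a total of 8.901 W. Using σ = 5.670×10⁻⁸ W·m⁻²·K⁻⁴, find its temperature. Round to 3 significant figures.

Area A = 22.2 cm² = 2.22×10⁻³ m².
P = εσAT⁴ ⇒ T = (P/(εσA))^(1/4) = (8.901/(0.147×5.670×10⁻⁸×2.22×10⁻³))^(1/4) = 833 K.

T ≈ 833 K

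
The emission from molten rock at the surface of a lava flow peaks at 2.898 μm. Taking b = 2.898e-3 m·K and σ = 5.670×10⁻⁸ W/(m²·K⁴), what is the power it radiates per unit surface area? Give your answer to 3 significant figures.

I ≈ 5.67×10⁴ W/m²

Wien's law: T = b/λ_max = 2.898×10⁻³/2.898×10⁻⁶ = 1000.00 K.
Then I = σT⁴ = 5.670×10⁻⁸×(1000.00)⁴ = 5.67×10⁴ W/m².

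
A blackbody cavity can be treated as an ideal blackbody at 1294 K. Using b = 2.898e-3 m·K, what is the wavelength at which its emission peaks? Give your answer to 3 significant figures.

Wien's displacement law: λ_max = b/T = (2.898×10⁻³ m·K)/(1294 K) = 2.240×10⁻⁶ m.
That is 2.24 μm, in the infrared range.

λ_max ≈ 2.24 μm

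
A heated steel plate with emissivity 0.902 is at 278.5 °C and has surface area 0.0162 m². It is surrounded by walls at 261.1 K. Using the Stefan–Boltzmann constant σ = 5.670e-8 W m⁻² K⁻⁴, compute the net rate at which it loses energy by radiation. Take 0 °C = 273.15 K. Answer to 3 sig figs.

T = 278.5 °C + 273.15 = 551.65 K.
Area A = 0.0162 m².
Net radiated power P_net = εσA(T⁴ − T₀⁴) = 0.902×5.670×10⁻⁸×0.0162×(551.65⁴ − 261.1⁴).
T⁴ − T₀⁴ = 9.26093×10¹⁰ − 4.64759×10⁹ = 8.79617×10¹⁰ K⁴, so P_net = 72.9 W.

Net loss ≈ 72.9 W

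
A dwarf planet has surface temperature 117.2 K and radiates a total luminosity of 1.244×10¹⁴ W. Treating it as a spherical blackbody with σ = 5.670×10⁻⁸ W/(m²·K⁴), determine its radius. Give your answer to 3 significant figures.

L = 4πR²σT⁴ ⇒ R = √(L/(4πσT⁴)).
σT⁴ = 10.6978 W/m², so R = √(1.244×10¹⁴/(4π×10.6978)) = 9.62×10⁵ m.

R ≈ 9.62×10⁵ m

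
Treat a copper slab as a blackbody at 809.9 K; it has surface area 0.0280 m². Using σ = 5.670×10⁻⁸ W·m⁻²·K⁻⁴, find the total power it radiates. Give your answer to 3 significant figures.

Area A = 0.0280 m².
P = σAT⁴ = 5.670×10⁻⁸ × 0.0280 × (809.9)⁴ = 683 W.

P ≈ 683 W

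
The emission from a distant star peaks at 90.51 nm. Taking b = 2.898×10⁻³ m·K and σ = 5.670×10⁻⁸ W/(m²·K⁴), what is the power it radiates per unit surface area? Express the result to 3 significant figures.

Wien's law: T = b/λ_max = 2.898×10⁻³/9.051×10⁻⁸ = 32018.6 K.
Then I = σT⁴ = 5.670×10⁻⁸×(32018.6)⁴ = 5.96×10¹⁰ W/m².

I ≈ 5.96×10¹⁰ W/m²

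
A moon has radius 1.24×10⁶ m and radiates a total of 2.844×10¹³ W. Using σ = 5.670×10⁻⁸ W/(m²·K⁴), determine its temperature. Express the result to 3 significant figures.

T ≈ 71.4 K

Surface area A = 4πR² = 4π(1.24×10⁶ m)² = 1.93221×10¹³ m².
P = σAT⁴ ⇒ T = (P/(σA))^(1/4) = (2.844×10¹³/(5.670×10⁻⁸×1.93221×10¹³))^(1/4) = 71.4 K.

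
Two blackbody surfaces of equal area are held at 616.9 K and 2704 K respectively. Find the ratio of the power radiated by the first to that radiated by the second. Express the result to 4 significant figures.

With equal areas, P₁/P₂ = (T₁/T₂)⁴ = (616.9/2704)⁴ = 2.709×10⁻³.

P₁/P₂ ≈ 2.709×10⁻³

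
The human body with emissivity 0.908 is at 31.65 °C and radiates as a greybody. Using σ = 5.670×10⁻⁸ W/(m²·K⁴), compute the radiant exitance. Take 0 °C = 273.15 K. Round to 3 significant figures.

T = 31.65 °C + 273.15 = 304.80 K.
Stefan–Boltzmann: I = εσT⁴ = 0.908 × 5.670×10⁻⁸ × (304.80)⁴ = 444 W/m².

I ≈ 444 W/m²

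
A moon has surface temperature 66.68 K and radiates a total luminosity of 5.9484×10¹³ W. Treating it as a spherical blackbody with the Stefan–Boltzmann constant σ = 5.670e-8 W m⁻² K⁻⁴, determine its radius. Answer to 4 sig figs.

R ≈ 2.055×10⁶ m

L = 4πR²σT⁴ ⇒ R = √(L/(4πσT⁴)).
σT⁴ = 1.12090 W/m², so R = √(5.9484×10¹³/(4π×1.12090)) = 2.055×10⁶ m.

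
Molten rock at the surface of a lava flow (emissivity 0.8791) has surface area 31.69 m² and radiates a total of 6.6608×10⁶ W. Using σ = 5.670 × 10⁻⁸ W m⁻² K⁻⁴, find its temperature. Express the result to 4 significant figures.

Area A = 31.69 m².
P = εσAT⁴ ⇒ T = (P/(εσA))^(1/4) = (6.6608×10⁶/(0.8791×5.670×10⁻⁸×31.69))^(1/4) = 1433 K.

T ≈ 1433 K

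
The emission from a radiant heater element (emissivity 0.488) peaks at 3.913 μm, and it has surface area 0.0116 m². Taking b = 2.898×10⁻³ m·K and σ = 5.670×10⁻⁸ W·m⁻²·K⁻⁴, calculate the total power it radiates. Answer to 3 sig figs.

P ≈ 96.6 W

Wien's law: T = b/λ_max = 2.898×10⁻³/3.913×10⁻⁶ = 740.608 K.
Area A = 0.0116 m².
Then P = εσAT⁴ = 0.488×5.670×10⁻⁸×0.0116×(740.608)⁴ = 96.6 W.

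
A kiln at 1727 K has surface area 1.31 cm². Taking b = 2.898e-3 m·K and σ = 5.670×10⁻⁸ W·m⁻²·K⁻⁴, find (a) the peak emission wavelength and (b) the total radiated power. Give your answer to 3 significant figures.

(a) λ_max = b/T = 2.898×10⁻³/1727 = 1.678×10⁻⁶ m = 1.68 μm.
Area A = 1.31 cm² = 1.31×10⁻⁴ m².
(b) P = σAT⁴ = 5.670×10⁻⁸×1.31×10⁻⁴×(1727)⁴ = 66.1 W.

λ_max ≈ 1.68 μm; P ≈ 66.1 W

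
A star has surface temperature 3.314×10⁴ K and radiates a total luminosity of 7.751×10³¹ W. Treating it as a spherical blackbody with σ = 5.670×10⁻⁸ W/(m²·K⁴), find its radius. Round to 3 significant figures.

L = 4πR²σT⁴ ⇒ R = √(L/(4πσT⁴)).
σT⁴ = 6.83901×10¹⁰ W/m², so R = √(7.751×10³¹/(4π×6.83901×10¹⁰)) = 9.50×10⁹ m.

R ≈ 9.50×10⁹ m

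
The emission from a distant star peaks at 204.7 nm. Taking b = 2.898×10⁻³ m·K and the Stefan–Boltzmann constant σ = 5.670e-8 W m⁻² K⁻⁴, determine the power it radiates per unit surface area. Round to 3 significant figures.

Wien's law: T = b/λ_max = 2.898×10⁻³/2.047×10⁻⁷ = 14157.3 K.
Then I = σT⁴ = 5.670×10⁻⁸×(14157.3)⁴ = 2.28×10⁹ W/m².

I ≈ 2.28×10⁹ W/m²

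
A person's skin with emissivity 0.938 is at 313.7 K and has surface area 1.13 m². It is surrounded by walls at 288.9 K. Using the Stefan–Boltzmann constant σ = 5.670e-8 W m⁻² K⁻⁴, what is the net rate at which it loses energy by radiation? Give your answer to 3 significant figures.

Net loss ≈ 163 W

Area A = 1.13 m².
Net radiated power P_net = εσA(T⁴ − T₀⁴) = 0.938×5.670×10⁻⁸×1.13×(313.7⁴ − 288.9⁴).
T⁴ − T₀⁴ = 9.68407×10⁹ − 6.96611×10⁹ = 2.71796×10⁹ K⁴, so P_net = 163 W.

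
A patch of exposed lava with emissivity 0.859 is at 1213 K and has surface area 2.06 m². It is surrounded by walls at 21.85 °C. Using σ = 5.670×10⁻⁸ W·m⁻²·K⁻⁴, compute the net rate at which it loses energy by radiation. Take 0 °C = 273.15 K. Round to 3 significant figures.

Net loss ≈ 2.16×10⁵ W

Surroundings: T = 21.85 °C + 273.15 = 295.00 K.
Area A = 2.06 m².
Net radiated power P_net = εσA(T⁴ − T₀⁴) = 0.859×5.670×10⁻⁸×2.06×(1213⁴ − 295.00⁴).
T⁴ − T₀⁴ = 2.16493×10¹² − 7.57335×10⁹ = 2.15736×10¹² K⁴, so P_net = 2.16×10⁵ W.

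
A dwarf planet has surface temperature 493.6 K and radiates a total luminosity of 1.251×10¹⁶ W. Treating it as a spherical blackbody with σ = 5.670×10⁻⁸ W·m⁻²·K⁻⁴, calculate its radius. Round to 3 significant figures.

R ≈ 5.44×10⁵ m

L = 4πR²σT⁴ ⇒ R = √(L/(4πσT⁴)).
σT⁴ = 3365.76 W/m², so R = √(1.251×10¹⁶/(4π×3365.76)) = 5.44×10⁵ m.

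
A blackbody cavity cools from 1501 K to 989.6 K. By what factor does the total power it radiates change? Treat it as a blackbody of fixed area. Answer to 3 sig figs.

P ∝ T⁴, so P₂/P₁ = (T₂/T₁)⁴ = (989.6/1501)⁴ = (0.659294)⁴ = 0.189.

P₂/P₁ ≈ 0.189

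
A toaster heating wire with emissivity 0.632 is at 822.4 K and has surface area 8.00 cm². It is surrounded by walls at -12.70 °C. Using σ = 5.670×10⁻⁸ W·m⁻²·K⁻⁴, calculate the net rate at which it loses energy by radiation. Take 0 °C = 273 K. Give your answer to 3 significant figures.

Net loss ≈ 13.0 W

Surroundings: T = -12.70 °C + 273 = 260.30 K.
Area A = 8.00 cm² = 8.00×10⁻⁴ m².
Net radiated power P_net = εσA(T⁴ − T₀⁴) = 0.632×5.670×10⁻⁸×8.00×10⁻⁴×(822.4⁴ − 260.30⁴).
T⁴ − T₀⁴ = 4.57438×10¹¹ − 4.59089×10⁹ = 4.52847×10¹¹ K⁴, so P_net = 13.0 W.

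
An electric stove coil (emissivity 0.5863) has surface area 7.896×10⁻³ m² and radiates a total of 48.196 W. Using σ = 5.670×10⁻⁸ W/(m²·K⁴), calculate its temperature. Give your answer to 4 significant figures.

Area A = 7.896×10⁻³ m².
P = εσAT⁴ ⇒ T = (P/(εσA))^(1/4) = (48.196/(0.5863×5.670×10⁻⁸×7.896×10⁻³))^(1/4) = 654.6 K.

T ≈ 654.6 K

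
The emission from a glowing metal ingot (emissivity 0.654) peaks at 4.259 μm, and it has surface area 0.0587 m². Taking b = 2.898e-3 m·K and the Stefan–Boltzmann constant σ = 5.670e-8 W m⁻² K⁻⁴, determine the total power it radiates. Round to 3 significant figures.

Wien's law: T = b/λ_max = 2.898×10⁻³/4.259×10⁻⁶ = 680.441 K.
Area A = 0.0587 m².
Then P = εσAT⁴ = 0.654×5.670×10⁻⁸×0.0587×(680.441)⁴ = 467 W.

P ≈ 467 W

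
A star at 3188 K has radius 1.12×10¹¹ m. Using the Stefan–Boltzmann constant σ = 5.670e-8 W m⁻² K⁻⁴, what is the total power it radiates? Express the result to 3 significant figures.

P ≈ 9.23×10²⁹ W

Surface area A = 4πR² = 4π(1.12×10¹¹ m)² = 1.57633×10²³ m².
P = σAT⁴ = 5.670×10⁻⁸ × 1.57633×10²³ × (3188)⁴ = 9.23×10²⁹ W.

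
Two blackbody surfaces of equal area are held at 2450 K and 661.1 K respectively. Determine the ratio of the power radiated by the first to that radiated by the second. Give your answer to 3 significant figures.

P₁/P₂ ≈ 189

With equal areas, P₁/P₂ = (T₁/T₂)⁴ = (2450/661.1)⁴ = 189.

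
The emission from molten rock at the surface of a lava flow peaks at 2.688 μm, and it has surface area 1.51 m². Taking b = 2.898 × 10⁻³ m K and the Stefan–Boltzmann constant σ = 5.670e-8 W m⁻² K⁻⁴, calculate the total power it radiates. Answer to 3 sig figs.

P ≈ 1.16×10⁵ W

Wien's law: T = b/λ_max = 2.898×10⁻³/2.688×10⁻⁶ = 1078.12 K.
Area A = 1.51 m².
Then P = σAT⁴ = 5.670×10⁻⁸×1.51×(1078.12)⁴ = 1.16×10⁵ W.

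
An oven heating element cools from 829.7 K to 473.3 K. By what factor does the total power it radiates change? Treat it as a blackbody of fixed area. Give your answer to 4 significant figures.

P ∝ T⁴, so P₂/P₁ = (T₂/T₁)⁴ = (473.3/829.7)⁴ = (0.570447)⁴ = 0.1059.

P₂/P₁ ≈ 0.1059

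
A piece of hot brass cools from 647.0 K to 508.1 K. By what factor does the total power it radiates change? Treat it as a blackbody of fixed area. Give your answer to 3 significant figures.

P ∝ T⁴, so P₂/P₁ = (T₂/T₁)⁴ = (508.1/647.0)⁴ = (0.785317)⁴ = 0.380.

P₂/P₁ ≈ 0.380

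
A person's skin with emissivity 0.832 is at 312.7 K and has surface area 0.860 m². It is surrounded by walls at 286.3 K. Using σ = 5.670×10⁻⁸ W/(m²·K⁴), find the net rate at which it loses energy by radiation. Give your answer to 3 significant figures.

Net loss ≈ 115 W

Area A = 0.860 m².
Net radiated power P_net = εσA(T⁴ − T₀⁴) = 0.832×5.670×10⁻⁸×0.860×(312.7⁴ − 286.3⁴).
T⁴ − T₀⁴ = 9.56118×10⁹ − 6.71870×10⁹ = 2.84248×10⁹ K⁴, so P_net = 115 W.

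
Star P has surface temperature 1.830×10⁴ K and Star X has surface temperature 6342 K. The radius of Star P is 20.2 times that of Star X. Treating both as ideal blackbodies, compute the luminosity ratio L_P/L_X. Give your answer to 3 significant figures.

L_P/L_X ≈ 2.83×10⁴

L ∝ R²T⁴, so L_P/L_X = (R_P/R_X)²(T_P/T_X)⁴ = (20.2)² × (1.830×10⁴/6342)⁴ = 408.04 × 69.3265 = 2.83×10⁴.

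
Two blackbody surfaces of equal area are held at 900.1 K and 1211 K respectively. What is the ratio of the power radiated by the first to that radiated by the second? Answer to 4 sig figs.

P₁/P₂ ≈ 0.3052

With equal areas, P₁/P₂ = (T₁/T₂)⁴ = (900.1/1211)⁴ = 0.3052.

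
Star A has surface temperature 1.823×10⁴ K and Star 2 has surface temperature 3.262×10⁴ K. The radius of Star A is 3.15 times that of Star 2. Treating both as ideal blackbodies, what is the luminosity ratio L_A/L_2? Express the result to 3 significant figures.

L ∝ R²T⁴, so L_A/L_2 = (R_A/R_2)²(T_A/T_2)⁴ = (3.15)² × (1.823×10⁴/3.262×10⁴)⁴ = 9.9225 × 0.0975463 = 0.968.

L_A/L_2 ≈ 0.968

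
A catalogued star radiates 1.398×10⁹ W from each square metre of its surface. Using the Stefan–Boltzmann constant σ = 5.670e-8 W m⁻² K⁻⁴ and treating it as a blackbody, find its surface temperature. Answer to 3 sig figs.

I = σT⁴, so T = (I/σ)^(1/4) = (1.398×10⁹/(5.670×10⁻⁸))^(1/4) = 1.25×10⁴ K.

T ≈ 1.25×10⁴ K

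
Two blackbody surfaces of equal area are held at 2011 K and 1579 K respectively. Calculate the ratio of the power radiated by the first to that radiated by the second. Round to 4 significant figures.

P₁/P₂ ≈ 2.631

With equal areas, P₁/P₂ = (T₁/T₂)⁴ = (2011/1579)⁴ = 2.631.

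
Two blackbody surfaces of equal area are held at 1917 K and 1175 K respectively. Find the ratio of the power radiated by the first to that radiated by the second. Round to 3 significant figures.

P₁/P₂ ≈ 7.08

With equal areas, P₁/P₂ = (T₁/T₂)⁴ = (1917/1175)⁴ = 7.08.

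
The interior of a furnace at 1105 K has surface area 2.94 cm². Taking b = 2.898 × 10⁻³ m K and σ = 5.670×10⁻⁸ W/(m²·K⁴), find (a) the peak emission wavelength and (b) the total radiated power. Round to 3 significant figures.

λ_max ≈ 2.62×10³ nm; P ≈ 24.9 W

(a) λ_max = b/T = 2.898×10⁻³/1105 = 2.623×10⁻⁶ m = 2.62×10³ nm.
Area A = 2.94 cm² = 2.94×10⁻⁴ m².
(b) P = σAT⁴ = 5.670×10⁻⁸×2.94×10⁻⁴×(1105)⁴ = 24.9 W.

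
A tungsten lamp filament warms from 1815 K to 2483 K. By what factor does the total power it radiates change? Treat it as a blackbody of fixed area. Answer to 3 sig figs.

P ∝ T⁴, so P₂/P₁ = (T₂/T₁)⁴ = (2483/1815)⁴ = (1.36804)⁴ = 3.50.

P₂/P₁ ≈ 3.50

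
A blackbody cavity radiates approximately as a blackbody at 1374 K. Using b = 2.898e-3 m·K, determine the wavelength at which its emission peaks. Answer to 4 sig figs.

λ_max ≈ 2109 nm

Wien's displacement law: λ_max = b/T = (2.898×10⁻³ m·K)/(1374 K) = 2.1092×10⁻⁶ m.
That is 2109 nm, in the infrared range.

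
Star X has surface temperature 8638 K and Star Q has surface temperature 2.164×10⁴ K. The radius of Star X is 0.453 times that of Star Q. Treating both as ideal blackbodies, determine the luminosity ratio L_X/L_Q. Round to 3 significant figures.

L_X/L_Q ≈ 5.21×10⁻³

L ∝ R²T⁴, so L_X/L_Q = (R_X/R_Q)²(T_X/T_Q)⁴ = (0.453)² × (8638/2.164×10⁴)⁴ = 0.205209 × 0.0253877 = 5.21×10⁻³.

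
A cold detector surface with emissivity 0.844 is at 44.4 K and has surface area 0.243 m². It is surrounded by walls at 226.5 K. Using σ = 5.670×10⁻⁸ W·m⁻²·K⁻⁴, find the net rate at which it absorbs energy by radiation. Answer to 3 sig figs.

Area A = 0.243 m².
Net radiated power P_net = εσA(T⁴ − T₀⁴) = 0.844×5.670×10⁻⁸×0.243×(44.4⁴ − 226.5⁴).
T⁴ − T₀⁴ = 3.88626×10⁶ − 2.63192×10⁹ = -2.62803×10⁹ K⁴, so P_net = -30.6 W — negative, meaning a net gain of 30.6 W.

Net gain ≈ 30.6 W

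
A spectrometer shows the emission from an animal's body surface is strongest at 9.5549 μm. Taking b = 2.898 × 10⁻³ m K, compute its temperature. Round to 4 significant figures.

Wien's law gives T = b/λ_max = (2.898×10⁻³ m·K)/(9.5549×10⁻⁶ m) = 303.3 K.

T ≈ 303.3 K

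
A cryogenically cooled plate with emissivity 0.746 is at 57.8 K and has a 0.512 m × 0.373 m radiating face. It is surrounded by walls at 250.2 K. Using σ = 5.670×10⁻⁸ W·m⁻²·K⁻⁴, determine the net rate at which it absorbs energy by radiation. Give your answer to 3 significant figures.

Net gain ≈ 31.6 W

Area A = 0.512 × 0.373 = 0.190976 m².
Net radiated power P_net = εσA(T⁴ − T₀⁴) = 0.746×5.670×10⁻⁸×0.190976×(57.8⁴ − 250.2⁴).
T⁴ − T₀⁴ = 1.11612×10⁷ − 3.91877×10⁹ = -3.90761×10⁹ K⁴, so P_net = -31.6 W — negative, meaning a net gain of 31.6 W.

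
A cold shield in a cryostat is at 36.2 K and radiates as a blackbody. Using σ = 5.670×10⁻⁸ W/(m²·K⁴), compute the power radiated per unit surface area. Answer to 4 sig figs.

Stefan–Boltzmann: I = σT⁴ = 5.670×10⁻⁸ × (36.2)⁴ = 0.09737 W/m².

I ≈ 0.09737 W/m²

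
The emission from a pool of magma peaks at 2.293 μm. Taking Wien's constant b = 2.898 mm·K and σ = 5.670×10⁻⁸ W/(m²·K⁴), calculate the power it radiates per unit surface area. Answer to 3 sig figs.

I ≈ 1.45×10⁵ W/m²

Wien's law: T = b/λ_max = 2.898×10⁻³/2.293×10⁻⁶ = 1263.85 K.
Then I = σT⁴ = 5.670×10⁻⁸×(1263.85)⁴ = 1.45×10⁵ W/m².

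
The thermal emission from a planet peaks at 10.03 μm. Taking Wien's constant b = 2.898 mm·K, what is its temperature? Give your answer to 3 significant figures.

T ≈ 289 K

Wien's law gives T = b/λ_max = (2.898×10⁻³ m·K)/(1.003×10⁻⁵ m) = 289 K.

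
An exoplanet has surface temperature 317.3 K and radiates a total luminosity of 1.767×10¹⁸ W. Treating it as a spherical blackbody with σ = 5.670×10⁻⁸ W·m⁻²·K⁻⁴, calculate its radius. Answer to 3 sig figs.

L = 4πR²σT⁴ ⇒ R = √(L/(4πσT⁴)).
σT⁴ = 574.729 W/m², so R = √(1.767×10¹⁸/(4π×574.729)) = 1.56×10⁷ m.

R ≈ 1.56×10⁷ m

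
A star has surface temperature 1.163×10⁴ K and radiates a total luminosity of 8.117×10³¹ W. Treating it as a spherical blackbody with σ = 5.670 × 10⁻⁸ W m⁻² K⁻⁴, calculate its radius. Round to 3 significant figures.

R ≈ 7.89×10¹⁰ m

L = 4πR²σT⁴ ⇒ R = √(L/(4πσT⁴)).
σT⁴ = 1.03729×10⁹ W/m², so R = √(8.117×10³¹/(4π×1.03729×10⁹)) = 7.89×10¹⁰ m.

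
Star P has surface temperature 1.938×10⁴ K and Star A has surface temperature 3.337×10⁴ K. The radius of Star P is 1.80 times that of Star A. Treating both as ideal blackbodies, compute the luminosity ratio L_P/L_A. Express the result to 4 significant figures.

L ∝ R²T⁴, so L_P/L_A = (R_P/R_A)²(T_P/T_A)⁴ = (1.80)² × (1.938×10⁴/3.337×10⁴)⁴ = 3.24 × 0.113760 = 0.3686.

L_P/L_A ≈ 0.3686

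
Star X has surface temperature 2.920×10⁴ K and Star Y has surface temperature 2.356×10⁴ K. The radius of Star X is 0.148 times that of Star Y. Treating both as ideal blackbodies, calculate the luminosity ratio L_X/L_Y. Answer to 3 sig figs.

L_X/L_Y ≈ 0.0517

L ∝ R²T⁴, so L_X/L_Y = (R_X/R_Y)²(T_X/T_Y)⁴ = (0.148)² × (2.920×10⁴/2.356×10⁴)⁴ = 0.021904 × 2.35956 = 0.0517.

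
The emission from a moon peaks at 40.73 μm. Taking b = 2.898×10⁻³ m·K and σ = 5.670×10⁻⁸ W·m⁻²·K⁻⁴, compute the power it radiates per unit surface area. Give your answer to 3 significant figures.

Wien's law: T = b/λ_max = 2.898×10⁻³/4.073×10⁻⁵ = 71.1515 K.
Then I = σT⁴ = 5.670×10⁻⁸×(71.1515)⁴ = 1.45 W/m².

I ≈ 1.45 W/m²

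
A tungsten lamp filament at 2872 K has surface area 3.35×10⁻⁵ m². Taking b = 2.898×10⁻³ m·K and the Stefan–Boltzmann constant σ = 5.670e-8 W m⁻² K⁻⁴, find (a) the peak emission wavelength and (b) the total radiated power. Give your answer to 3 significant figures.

(a) λ_max = b/T = 2.898×10⁻³/2872 = 1.009×10⁻⁶ m = 1.01×10³ nm.
Area A = 3.35×10⁻⁵ m².
(b) P = σAT⁴ = 5.670×10⁻⁸×3.35×10⁻⁵×(2872)⁴ = 129 W.

λ_max ≈ 1.01×10³ nm; P ≈ 129 W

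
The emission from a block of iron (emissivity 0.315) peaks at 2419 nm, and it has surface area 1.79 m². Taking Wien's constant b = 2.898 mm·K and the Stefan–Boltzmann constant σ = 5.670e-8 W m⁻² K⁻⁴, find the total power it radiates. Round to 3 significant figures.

P ≈ 6.59×10⁴ W

Wien's law: T = b/λ_max = 2.898×10⁻³/2.419×10⁻⁶ = 1198.02 K.
Area A = 1.79 m².
Then P = εσAT⁴ = 0.315×5.670×10⁻⁸×1.79×(1198.02)⁴ = 6.59×10⁴ W.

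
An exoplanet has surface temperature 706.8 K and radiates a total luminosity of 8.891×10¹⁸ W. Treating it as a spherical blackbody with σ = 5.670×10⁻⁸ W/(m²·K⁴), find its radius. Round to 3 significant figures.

L = 4πR²σT⁴ ⇒ R = √(L/(4πσT⁴)).
σT⁴ = 14150.4 W/m², so R = √(8.891×10¹⁸/(4π×14150.4)) = 7.07×10⁶ m.

R ≈ 7.07×10⁶ m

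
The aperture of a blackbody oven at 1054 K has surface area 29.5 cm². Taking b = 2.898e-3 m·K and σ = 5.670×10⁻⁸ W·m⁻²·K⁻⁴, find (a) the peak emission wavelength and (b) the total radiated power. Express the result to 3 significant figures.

λ_max ≈ 2.75×10³ nm; P ≈ 206 W

(a) λ_max = b/T = 2.898×10⁻³/1054 = 2.750×10⁻⁶ m = 2.75×10³ nm.
Area A = 29.5 cm² = 2.95×10⁻³ m².
(b) P = σAT⁴ = 5.670×10⁻⁸×2.95×10⁻³×(1054)⁴ = 206 W.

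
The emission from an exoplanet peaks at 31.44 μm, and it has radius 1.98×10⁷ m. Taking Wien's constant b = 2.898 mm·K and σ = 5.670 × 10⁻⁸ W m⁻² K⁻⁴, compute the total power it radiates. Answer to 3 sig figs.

P ≈ 2.02×10¹⁶ W

Wien's law: T = b/λ_max = 2.898×10⁻³/3.144×10⁻⁵ = 92.1756 K.
Surface area A = 4πR² = 4π(1.98×10⁷ m)² = 4.92652×10¹⁵ m².
Then P = σAT⁴ = 5.670×10⁻⁸×4.92652×10¹⁵×(92.1756)⁴ = 2.02×10¹⁶ W.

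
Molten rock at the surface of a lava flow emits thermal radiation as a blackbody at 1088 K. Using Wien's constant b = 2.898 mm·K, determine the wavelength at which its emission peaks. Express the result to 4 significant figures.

Wien's displacement law: λ_max = b/T = (2.898×10⁻³ m·K)/(1088 K) = 2.6636×10⁻⁶ m.
That is 2664 nm, in the infrared range.

λ_max ≈ 2664 nm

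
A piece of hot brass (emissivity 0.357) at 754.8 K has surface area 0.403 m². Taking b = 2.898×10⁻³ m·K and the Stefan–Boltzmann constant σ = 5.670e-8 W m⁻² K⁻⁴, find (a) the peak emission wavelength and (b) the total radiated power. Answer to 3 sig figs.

(a) λ_max = b/T = 2.898×10⁻³/754.8 = 3.839×10⁻⁶ m = 3.84 μm.
Area A = 0.403 m².
(b) P = εσAT⁴ = 0.357×5.670×10⁻⁸×0.403×(754.8)⁴ = 2.65×10³ W.

λ_max ≈ 3.84 μm; P ≈ 2.65×10³ W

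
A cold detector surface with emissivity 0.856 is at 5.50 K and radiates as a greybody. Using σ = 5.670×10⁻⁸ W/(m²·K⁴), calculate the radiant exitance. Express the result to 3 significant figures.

I ≈ 4.44×10⁻⁵ W/m²

Stefan–Boltzmann: I = εσT⁴ = 0.856 × 5.670×10⁻⁸ × (5.50)⁴ = 4.44×10⁻⁵ W/m².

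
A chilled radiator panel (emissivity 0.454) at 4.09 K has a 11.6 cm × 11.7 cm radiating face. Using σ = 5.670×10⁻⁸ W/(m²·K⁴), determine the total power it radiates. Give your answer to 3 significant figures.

Area A = 0.116 × 0.117 = 0.013572 m².
P = εσAT⁴ = 0.454 × 5.670×10⁻⁸ × 0.013572 × (4.09)⁴ = 9.78×10⁻⁸ W.

P ≈ 9.78×10⁻⁸ W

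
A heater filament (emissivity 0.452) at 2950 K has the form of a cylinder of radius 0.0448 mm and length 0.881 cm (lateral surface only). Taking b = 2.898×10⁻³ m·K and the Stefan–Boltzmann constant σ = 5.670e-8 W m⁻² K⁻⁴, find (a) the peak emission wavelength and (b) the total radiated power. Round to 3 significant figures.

λ_max ≈ 982 nm; P ≈ 4.81 W

(a) λ_max = b/T = 2.898×10⁻³/2950 = 9.824×10⁻⁷ m = 982 nm.
Lateral area A = 2πrL = 2π×4.48×10⁻⁵×8.81×10⁻³ = 2.47990×10⁻⁶ m².
(b) P = εσAT⁴ = 0.452×5.670×10⁻⁸×2.47990×10⁻⁶×(2950)⁴ = 4.81 W.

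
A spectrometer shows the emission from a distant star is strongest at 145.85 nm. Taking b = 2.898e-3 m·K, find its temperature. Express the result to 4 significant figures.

T ≈ 1.987×10⁴ K

Wien's law gives T = b/λ_max = (2.898×10⁻³ m·K)/(1.4585×10⁻⁷ m) = 1.987×10⁴ K.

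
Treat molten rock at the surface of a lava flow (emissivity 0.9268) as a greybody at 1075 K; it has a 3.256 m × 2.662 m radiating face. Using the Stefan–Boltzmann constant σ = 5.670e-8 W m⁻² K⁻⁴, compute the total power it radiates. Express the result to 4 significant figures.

Area A = 3.256 × 2.662 = 8.66747 m².
P = εσAT⁴ = 0.9268 × 5.670×10⁻⁸ × 8.66747 × (1075)⁴ = 6.083×10⁵ W.

P ≈ 6.083×10⁵ W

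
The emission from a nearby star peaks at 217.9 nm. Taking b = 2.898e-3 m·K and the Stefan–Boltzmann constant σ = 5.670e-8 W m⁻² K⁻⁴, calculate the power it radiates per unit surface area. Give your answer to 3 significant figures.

I ≈ 1.77×10⁹ W/m²

Wien's law: T = b/λ_max = 2.898×10⁻³/2.179×10⁻⁷ = 13299.7 K.
Then I = σT⁴ = 5.670×10⁻⁸×(13299.7)⁴ = 1.77×10⁹ W/m².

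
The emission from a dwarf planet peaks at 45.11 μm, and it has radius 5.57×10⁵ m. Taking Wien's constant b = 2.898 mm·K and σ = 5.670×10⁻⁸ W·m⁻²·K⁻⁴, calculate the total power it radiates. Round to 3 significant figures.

P ≈ 3.77×10¹² W

Wien's law: T = b/λ_max = 2.898×10⁻³/4.511×10⁻⁵ = 64.2430 K.
Surface area A = 4πR² = 4π(5.57×10⁵ m)² = 3.89870×10¹² m².
Then P = σAT⁴ = 5.670×10⁻⁸×3.89870×10¹²×(64.2430)⁴ = 3.77×10¹² W.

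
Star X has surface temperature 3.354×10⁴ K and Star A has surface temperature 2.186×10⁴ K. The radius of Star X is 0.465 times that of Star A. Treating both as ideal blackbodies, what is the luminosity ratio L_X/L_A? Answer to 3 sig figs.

L ∝ R²T⁴, so L_X/L_A = (R_X/R_A)²(T_X/T_A)⁴ = (0.465)² × (3.354×10⁴/2.186×10⁴)⁴ = 0.216225 × 5.54181 = 1.20.

L_X/L_A ≈ 1.20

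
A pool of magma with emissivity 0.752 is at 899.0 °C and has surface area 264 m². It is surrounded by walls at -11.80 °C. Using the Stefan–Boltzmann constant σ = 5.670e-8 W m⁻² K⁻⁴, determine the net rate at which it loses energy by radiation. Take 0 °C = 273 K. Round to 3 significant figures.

T = 899.0 °C + 273 = 1172.0 K.
Surroundings: T = -11.80 °C + 273 = 261.20 K.
Area A = 264 m².
Net radiated power P_net = εσA(T⁴ − T₀⁴) = 0.752×5.670×10⁻⁸×264×(1172.0⁴ − 261.20⁴).
T⁴ − T₀⁴ = 1.88673×10¹² − 4.65471×10⁹ = 1.88208×10¹² K⁴, so P_net = 2.12×10⁷ W.

Net loss ≈ 2.12×10⁷ W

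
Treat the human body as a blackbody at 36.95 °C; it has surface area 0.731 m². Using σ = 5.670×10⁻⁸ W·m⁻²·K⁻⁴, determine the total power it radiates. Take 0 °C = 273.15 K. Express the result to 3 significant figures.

T = 36.95 °C + 273.15 = 310.10 K.
Area A = 0.731 m².
P = σAT⁴ = 5.670×10⁻⁸ × 0.731 × (310.10)⁴ = 383 W.

P ≈ 383 W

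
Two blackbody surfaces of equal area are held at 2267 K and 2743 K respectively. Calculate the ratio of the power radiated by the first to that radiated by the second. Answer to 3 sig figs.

P₁/P₂ ≈ 0.467

With equal areas, P₁/P₂ = (T₁/T₂)⁴ = (2267/2743)⁴ = 0.467.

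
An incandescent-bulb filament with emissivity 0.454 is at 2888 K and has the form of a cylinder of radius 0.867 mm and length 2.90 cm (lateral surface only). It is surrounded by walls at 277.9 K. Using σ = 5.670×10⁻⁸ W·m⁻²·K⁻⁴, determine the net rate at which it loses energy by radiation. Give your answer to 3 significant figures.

Net loss ≈ 283 W

Lateral area A = 2πrL = 2π×8.67×10⁻⁴×0.0290 = 1.57978×10⁻⁴ m².
Net radiated power P_net = εσA(T⁴ − T₀⁴) = 0.454×5.670×10⁻⁸×1.57978×10⁻⁴×(2888⁴ − 277.9⁴).
T⁴ − T₀⁴ = 6.95647×10¹³ − 5.96423×10⁹ = 6.95587×10¹³ K⁴, so P_net = 283 W.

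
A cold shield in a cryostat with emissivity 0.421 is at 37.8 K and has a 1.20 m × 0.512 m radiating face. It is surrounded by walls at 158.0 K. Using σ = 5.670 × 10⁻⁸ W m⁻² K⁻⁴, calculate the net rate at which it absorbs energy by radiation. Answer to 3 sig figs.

Area A = 1.20 × 0.512 = 0.6144 m².
Net radiated power P_net = εσA(T⁴ − T₀⁴) = 0.421×5.670×10⁻⁸×0.6144×(37.8⁴ − 158.0⁴).
T⁴ − T₀⁴ = 2.04158×10⁶ − 6.23201×10⁸ = -6.21159×10⁸ K⁴, so P_net = -9.11 W — negative, meaning a net gain of 9.11 W.

Net gain ≈ 9.11 W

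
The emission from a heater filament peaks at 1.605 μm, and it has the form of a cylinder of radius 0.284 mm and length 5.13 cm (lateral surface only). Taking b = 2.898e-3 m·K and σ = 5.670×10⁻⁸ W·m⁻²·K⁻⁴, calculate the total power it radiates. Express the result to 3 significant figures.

P ≈ 55.2 W

Wien's law: T = b/λ_max = 2.898×10⁻³/1.605×10⁻⁶ = 1805.61 K.
Lateral area A = 2πrL = 2π×2.84×10⁻⁴×0.0513 = 9.15410×10⁻⁵ m².
Then P = σAT⁴ = 5.670×10⁻⁸×9.15410×10⁻⁵×(1805.61)⁴ = 55.2 W.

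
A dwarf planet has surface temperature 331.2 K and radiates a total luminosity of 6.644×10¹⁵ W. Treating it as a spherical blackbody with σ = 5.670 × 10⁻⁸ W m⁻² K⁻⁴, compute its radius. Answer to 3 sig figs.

L = 4πR²σT⁴ ⇒ R = √(L/(4πσT⁴)).
σT⁴ = 682.251 W/m², so R = √(6.644×10¹⁵/(4π×682.251)) = 8.80×10⁵ m.

R ≈ 8.80×10⁵ m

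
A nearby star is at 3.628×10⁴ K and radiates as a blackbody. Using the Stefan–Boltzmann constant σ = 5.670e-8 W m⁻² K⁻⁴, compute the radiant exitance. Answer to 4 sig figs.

Stefan–Boltzmann: I = σT⁴ = 5.670×10⁻⁸ × (3.628×10⁴)⁴ = 9.823×10¹⁰ W/m².

I ≈ 9.823×10¹⁰ W/m²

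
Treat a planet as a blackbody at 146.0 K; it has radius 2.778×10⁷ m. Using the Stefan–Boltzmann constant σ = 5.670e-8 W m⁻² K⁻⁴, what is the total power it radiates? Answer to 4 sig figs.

Surface area A = 4πR² = 4π(2.778×10⁷ m)² = 9.69783×10¹⁵ m².
P = σAT⁴ = 5.670×10⁻⁸ × 9.69783×10¹⁵ × (146.0)⁴ = 2.498×10¹⁷ W.

P ≈ 2.498×10¹⁷ W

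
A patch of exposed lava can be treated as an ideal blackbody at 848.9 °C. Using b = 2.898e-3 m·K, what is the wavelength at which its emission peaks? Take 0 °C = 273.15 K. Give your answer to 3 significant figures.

λ_max ≈ 2.58 μm

T = 848.9 °C + 273.15 = 1122.05 K.
Wien's displacement law: λ_max = b/T = (2.898×10⁻³ m·K)/(1122.05 K) = 2.583×10⁻⁶ m.
That is 2.58 μm, in the infrared range.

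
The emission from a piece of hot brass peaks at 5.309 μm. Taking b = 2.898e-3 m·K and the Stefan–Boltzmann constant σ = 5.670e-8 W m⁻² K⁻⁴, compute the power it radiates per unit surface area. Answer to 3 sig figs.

I ≈ 5.03×10³ W/m²

Wien's law: T = b/λ_max = 2.898×10⁻³/5.309×10⁻⁶ = 545.866 K.
Then I = σT⁴ = 5.670×10⁻⁸×(545.866)⁴ = 5.03×10³ W/m².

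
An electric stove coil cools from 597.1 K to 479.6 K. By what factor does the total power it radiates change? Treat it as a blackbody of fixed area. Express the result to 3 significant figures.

P₂/P₁ ≈ 0.416

P ∝ T⁴, so P₂/P₁ = (T₂/T₁)⁴ = (479.6/597.1)⁴ = (0.803216)⁴ = 0.416.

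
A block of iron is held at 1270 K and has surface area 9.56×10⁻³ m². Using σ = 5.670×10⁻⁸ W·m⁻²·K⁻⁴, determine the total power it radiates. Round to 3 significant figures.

Area A = 9.56×10⁻³ m².
P = σAT⁴ = 5.670×10⁻⁸ × 9.56×10⁻³ × (1270)⁴ = 1.41×10³ W.

P ≈ 1.41×10³ W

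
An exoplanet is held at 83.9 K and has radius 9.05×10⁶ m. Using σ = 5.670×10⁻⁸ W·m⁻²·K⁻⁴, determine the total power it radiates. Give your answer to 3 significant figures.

P ≈ 2.89×10¹⁵ W

Surface area A = 4πR² = 4π(9.05×10⁶ m)² = 1.02922×10¹⁵ m².
P = σAT⁴ = 5.670×10⁻⁸ × 1.02922×10¹⁵ × (83.9)⁴ = 2.89×10¹⁵ W.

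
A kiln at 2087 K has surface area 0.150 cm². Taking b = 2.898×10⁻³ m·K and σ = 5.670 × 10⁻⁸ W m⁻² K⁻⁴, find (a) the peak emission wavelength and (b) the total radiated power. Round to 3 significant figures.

λ_max ≈ 1.39 μm; P ≈ 16.1 W

(a) λ_max = b/T = 2.898×10⁻³/2087 = 1.389×10⁻⁶ m = 1.39 μm.
Area A = 0.150 cm² = 1.50×10⁻⁵ m².
(b) P = σAT⁴ = 5.670×10⁻⁸×1.50×10⁻⁵×(2087)⁴ = 16.1 W.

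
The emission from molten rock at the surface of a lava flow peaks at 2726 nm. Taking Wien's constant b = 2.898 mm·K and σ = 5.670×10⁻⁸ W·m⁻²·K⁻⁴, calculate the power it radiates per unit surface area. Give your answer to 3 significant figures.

I ≈ 7.24×10⁴ W/m²

Wien's law: T = b/λ_max = 2.898×10⁻³/2.726×10⁻⁶ = 1063.10 K.
Then I = σT⁴ = 5.670×10⁻⁸×(1063.10)⁴ = 7.24×10⁴ W/m².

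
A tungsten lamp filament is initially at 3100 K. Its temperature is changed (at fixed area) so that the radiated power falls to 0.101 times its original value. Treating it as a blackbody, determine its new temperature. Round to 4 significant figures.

P ∝ T⁴, so T₂/T₁ = (P₂/P₁)^(1/4) = (0.101)^(1/4) = 0.563742.
T₂ = 3100 × 0.563742 = 1748 K.

T₂ ≈ 1748 K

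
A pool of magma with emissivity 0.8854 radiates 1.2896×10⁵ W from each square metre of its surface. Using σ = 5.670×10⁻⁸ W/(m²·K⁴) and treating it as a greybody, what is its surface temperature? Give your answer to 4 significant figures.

I = εσT⁴, so T = (I/εσ)^(1/4) = (1.2896×10⁵/(0.8854×5.670×10⁻⁸))^(1/4) = 1266 K.

T ≈ 1266 K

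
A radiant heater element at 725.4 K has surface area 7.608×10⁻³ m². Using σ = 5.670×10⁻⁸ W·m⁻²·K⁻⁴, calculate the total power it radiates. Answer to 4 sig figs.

P ≈ 119.4 W

Area A = 7.608×10⁻³ m².
P = σAT⁴ = 5.670×10⁻⁸ × 7.608×10⁻³ × (725.4)⁴ = 119.4 W.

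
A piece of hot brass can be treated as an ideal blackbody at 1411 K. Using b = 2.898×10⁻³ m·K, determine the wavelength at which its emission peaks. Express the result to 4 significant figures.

λ_max ≈ 2.054 μm

Wien's displacement law: λ_max = b/T = (2.898×10⁻³ m·K)/(1411 K) = 2.0539×10⁻⁶ m.
That is 2.054 μm, in the infrared range.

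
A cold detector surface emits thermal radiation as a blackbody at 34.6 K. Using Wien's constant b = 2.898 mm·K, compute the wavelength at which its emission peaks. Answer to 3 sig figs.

λ_max ≈ 83.8 μm

Wien's displacement law: λ_max = b/T = (2.898×10⁻³ m·K)/(34.6 K) = 8.376×10⁻⁵ m.
That is 83.8 μm, in the infrared range.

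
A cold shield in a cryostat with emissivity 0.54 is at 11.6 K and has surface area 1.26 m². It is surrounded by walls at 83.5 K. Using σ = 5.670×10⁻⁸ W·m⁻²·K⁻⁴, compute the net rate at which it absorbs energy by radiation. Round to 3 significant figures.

Area A = 1.26 m².
Net radiated power P_net = εσA(T⁴ − T₀⁴) = 0.54×5.670×10⁻⁸×1.26×(11.6⁴ − 83.5⁴).
T⁴ − T₀⁴ = 18106.4 − 4.86123×10⁷ = -4.85942×10⁷ K⁴, so P_net = -1.87 W — negative, meaning a net gain of 1.87 W.

Net gain ≈ 1.87 W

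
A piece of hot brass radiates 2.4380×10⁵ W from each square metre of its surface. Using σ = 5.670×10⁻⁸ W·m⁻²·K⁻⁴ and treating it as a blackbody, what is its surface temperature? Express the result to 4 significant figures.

I = σT⁴, so T = (I/σ)^(1/4) = (2.4380×10⁵/(5.670×10⁻⁸))^(1/4) = 1440 K.

T ≈ 1440 K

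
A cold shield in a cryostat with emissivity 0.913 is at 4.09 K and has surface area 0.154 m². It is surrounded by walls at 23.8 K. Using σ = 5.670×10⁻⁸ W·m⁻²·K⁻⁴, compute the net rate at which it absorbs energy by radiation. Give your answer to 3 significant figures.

Area A = 0.154 m².
Net radiated power P_net = εσA(T⁴ − T₀⁴) = 0.913×5.670×10⁻⁸×0.154×(4.09⁴ − 23.8⁴).
T⁴ − T₀⁴ = 279.829 − 3.20854×10⁵ = -3.20574×10⁵ K⁴, so P_net = -2.56×10⁻³ W — negative, meaning a net gain of 2.56×10⁻³ W.

Net gain ≈ 2.56×10⁻³ W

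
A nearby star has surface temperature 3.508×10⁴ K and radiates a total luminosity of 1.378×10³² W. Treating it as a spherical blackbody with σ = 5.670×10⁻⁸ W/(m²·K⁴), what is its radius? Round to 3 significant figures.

L = 4πR²σT⁴ ⇒ R = √(L/(4πσT⁴)).
σT⁴ = 8.58660×10¹⁰ W/m², so R = √(1.378×10³²/(4π×8.58660×10¹⁰)) = 1.13×10¹⁰ m.

R ≈ 1.13×10¹⁰ m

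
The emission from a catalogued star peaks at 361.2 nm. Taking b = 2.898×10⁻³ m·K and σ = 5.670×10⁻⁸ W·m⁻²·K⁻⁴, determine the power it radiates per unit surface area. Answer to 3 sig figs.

I ≈ 2.35×10⁸ W/m²

Wien's law: T = b/λ_max = 2.898×10⁻³/3.612×10⁻⁷ = 8023.26 K.
Then I = σT⁴ = 5.670×10⁻⁸×(8023.26)⁴ = 2.35×10⁸ W/m².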